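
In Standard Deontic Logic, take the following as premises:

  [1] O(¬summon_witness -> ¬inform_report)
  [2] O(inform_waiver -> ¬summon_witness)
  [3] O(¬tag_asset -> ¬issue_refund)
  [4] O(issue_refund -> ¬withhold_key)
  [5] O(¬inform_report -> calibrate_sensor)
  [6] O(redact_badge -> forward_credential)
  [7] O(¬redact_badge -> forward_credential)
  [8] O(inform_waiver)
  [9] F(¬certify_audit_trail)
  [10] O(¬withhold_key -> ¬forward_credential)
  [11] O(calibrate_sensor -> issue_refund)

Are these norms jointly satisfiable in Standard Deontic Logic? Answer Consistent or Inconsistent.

Inconsistent

By case analysis on redact_badge: premise 6 gives O(redact_badge -> forward_credential) and premise 7 gives O(¬redact_badge -> forward_credential), so O(forward_credential) either way.
Premise 10 is O(¬withhold_key -> ¬forward_credential); contrapositively O(forward_credential -> withhold_key). Since O(forward_credential) holds, K gives O(withhold_key).
Premise 4 is O(issue_refund -> ¬withhold_key); contrapositively O(withhold_key -> ¬issue_refund). Since O(withhold_key) holds, K gives O(¬issue_refund).
Premise 11 is O(calibrate_sensor -> issue_refund); contrapositively O(¬issue_refund -> ¬calibrate_sensor). Since O(¬issue_refund) holds, K gives O(¬calibrate_sensor).
The contrapositive of premise 5 (O(¬inform_report -> calibrate_sensor)) is O(¬calibrate_sensor -> inform_report), and O(¬calibrate_sensor) is already established, so O(inform_report).
Premise 1, O(¬summon_witness -> ¬inform_report), contraposes to O(inform_report -> summon_witness); with O(inform_report) we get O(summon_witness).
Premise 2, O(inform_waiver -> ¬summon_witness), contraposes to O(summon_witness -> ¬inform_waiver); with O(summon_witness) we get O(¬inform_waiver).
But premise 8 directly asserts O(inform_waiver).
We now have both O(¬inform_waiver) and O(inform_waiver) — inform_waiver is simultaneously obligatory and forbidden, violating the D-axiom.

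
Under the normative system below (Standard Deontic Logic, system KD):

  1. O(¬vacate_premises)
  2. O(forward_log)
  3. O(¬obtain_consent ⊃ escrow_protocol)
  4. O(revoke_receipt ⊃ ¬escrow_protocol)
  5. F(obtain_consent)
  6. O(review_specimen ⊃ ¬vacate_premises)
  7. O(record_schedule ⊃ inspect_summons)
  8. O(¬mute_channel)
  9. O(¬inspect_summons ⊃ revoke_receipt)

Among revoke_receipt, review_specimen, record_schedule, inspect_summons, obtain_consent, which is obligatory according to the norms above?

Premise 5 is F(obtain_consent), i.e. O(¬obtain_consent).
Applying K to premise 3 (O(¬obtain_consent ⊃ escrow_protocol)) and O(¬obtain_consent) yields O(escrow_protocol).
Premise 4, O(revoke_receipt ⊃ ¬escrow_protocol), contraposes to O(escrow_protocol ⊃ ¬revoke_receipt); with O(escrow_protocol) we get O(¬revoke_receipt).
Premise 9 is O(¬inspect_summons ⊃ revoke_receipt); contrapositively O(¬revoke_receipt ⊃ inspect_summons). Since O(¬revoke_receipt) holds, K gives O(inspect_summons).
So O(inspect_summons) holds — inspect_summons is obligatory. None of the other listed options is made obligatory by any chain of premises.

inspect_summons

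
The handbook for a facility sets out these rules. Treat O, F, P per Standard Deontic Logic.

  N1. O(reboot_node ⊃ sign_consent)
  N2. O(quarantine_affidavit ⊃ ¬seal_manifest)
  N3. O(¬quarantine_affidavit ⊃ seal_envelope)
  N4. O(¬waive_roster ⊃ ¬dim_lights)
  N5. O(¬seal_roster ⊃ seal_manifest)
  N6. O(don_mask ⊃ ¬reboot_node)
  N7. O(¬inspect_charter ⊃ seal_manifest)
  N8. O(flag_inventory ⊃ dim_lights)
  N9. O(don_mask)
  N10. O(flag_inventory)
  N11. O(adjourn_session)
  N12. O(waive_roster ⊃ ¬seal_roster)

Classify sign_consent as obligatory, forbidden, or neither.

Neither

Premise 1 is O(reboot_node ⊃ sign_consent), but O(reboot_node) is not derivable from the premises, so it does not yield O(sign_consent).
No premise or chain of K-axiom applications forces O(sign_consent), and none forces O(¬sign_consent). So sign_consent is neither obligatory nor forbidden under these norms.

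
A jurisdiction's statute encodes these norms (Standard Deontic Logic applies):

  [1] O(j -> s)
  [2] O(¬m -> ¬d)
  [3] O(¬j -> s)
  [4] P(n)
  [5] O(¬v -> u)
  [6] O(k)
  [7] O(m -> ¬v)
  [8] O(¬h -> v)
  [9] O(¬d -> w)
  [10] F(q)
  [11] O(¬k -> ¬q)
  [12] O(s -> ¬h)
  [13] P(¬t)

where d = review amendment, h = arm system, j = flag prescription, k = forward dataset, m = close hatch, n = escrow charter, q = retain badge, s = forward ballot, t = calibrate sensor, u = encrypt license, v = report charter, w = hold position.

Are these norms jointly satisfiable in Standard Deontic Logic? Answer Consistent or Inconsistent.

Consistent

Premise 11 is O(¬k -> ¬q); even if O(¬q) held, inferring O(¬k) would be affirming the consequent — invalid.
So O(¬k) is not derivable, and the apparent clash with O(k) does not arise.
A world satisfying every obligation exists (e.g. d=false, h=false, j=false, k=true, m=false, n=false, q=false, s=true, t=false, u=false, v=true, w=true); no atom is both obligatory and forbidden, so the set is consistent.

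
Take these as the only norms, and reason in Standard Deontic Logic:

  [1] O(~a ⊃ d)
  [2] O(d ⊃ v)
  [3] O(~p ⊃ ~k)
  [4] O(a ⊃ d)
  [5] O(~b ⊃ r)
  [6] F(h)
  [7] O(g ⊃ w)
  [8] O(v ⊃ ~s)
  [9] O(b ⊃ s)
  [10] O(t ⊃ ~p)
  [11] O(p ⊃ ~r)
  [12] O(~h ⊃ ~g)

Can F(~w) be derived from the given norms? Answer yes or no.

Premise 7 is O(g ⊃ w), but O(g) is not derivable from the premises, so it does not yield O(w).
No other premise forces O(w). An ideal world satisfying every premise can still have ~w true, so F(~w) is not derivable.

No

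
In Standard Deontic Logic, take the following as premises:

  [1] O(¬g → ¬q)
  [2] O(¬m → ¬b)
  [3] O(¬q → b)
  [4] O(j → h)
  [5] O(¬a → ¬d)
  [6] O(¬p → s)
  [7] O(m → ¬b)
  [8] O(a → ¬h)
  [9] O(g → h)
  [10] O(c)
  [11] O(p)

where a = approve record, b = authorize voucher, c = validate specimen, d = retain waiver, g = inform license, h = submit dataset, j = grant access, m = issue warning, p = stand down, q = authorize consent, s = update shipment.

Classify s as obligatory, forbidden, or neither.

Premise 6 is O(¬p → s), but O(¬p) is not derivable from the premises, so it does not yield O(s).
No premise or chain of K-axiom applications forces O(s), and none forces O(¬s). So s is neither obligatory nor forbidden under these norms.

Neither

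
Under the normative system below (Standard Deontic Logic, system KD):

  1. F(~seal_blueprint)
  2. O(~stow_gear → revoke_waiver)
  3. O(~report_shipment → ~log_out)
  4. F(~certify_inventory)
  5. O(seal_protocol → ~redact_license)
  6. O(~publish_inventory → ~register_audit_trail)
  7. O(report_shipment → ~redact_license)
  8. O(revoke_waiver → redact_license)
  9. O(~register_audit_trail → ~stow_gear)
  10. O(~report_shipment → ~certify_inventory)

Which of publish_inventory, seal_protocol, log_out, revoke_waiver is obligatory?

publish_inventory

Premise 4, F(~certify_inventory), is equivalent to O(certify_inventory).
Premise 10 is O(~report_shipment → ~certify_inventory); contrapositively O(certify_inventory → report_shipment). Since O(certify_inventory) holds, K gives O(report_shipment).
Applying K to premise 7 (O(report_shipment → ~redact_license)) and O(report_shipment) yields O(~redact_license).
Premise 8, O(revoke_waiver → redact_license), contraposes to O(~redact_license → ~revoke_waiver); with O(~redact_license) we get O(~revoke_waiver).
Premise 2 is O(~stow_gear → revoke_waiver); contrapositively O(~revoke_waiver → stow_gear). Since O(~revoke_waiver) holds, K gives O(stow_gear).
Premise 9, O(~register_audit_trail → ~stow_gear), contraposes to O(stow_gear → register_audit_trail); with O(stow_gear) we get O(register_audit_trail).
Premise 6, O(~publish_inventory → ~register_audit_trail), contraposes to O(register_audit_trail → publish_inventory); with O(register_audit_trail) we get O(publish_inventory).
So O(publish_inventory) holds — publish_inventory is obligatory. None of the other listed options is made obligatory by any chain of premises.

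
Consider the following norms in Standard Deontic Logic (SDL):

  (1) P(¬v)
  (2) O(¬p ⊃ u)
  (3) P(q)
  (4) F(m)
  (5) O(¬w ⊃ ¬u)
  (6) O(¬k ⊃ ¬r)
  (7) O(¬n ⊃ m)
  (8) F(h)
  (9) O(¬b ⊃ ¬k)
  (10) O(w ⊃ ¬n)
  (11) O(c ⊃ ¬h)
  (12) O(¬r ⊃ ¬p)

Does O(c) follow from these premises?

No

Premise 11 is O(c ⊃ ¬h); even if O(¬h) held, inferring O(c) would be affirming the consequent — invalid.
No other premise forces O(c). An ideal world satisfying every premise can still have c false, so O(c) is not derivable.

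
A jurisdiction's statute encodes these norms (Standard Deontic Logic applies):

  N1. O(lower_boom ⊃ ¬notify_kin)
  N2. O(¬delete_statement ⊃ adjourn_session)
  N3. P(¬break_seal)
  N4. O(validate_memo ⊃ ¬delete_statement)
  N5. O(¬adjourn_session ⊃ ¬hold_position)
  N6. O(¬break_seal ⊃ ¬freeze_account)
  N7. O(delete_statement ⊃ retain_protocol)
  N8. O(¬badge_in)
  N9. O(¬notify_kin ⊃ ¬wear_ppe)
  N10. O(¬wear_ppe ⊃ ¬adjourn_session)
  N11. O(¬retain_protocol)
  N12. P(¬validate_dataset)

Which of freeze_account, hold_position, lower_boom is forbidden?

lower_boom

Premise 11 states O(¬retain_protocol) outright.
Premise 7, O(delete_statement ⊃ retain_protocol), contraposes to O(¬retain_protocol ⊃ ¬delete_statement); with O(¬retain_protocol) we get O(¬delete_statement).
Applying K to premise 2 (O(¬delete_statement ⊃ adjourn_session)) and O(¬delete_statement) yields O(adjourn_session).
The contrapositive of premise 10 (O(¬wear_ppe ⊃ ¬adjourn_session)) is O(adjourn_session ⊃ wear_ppe), and O(adjourn_session) is already established, so O(wear_ppe).
Premise 9, O(¬notify_kin ⊃ ¬wear_ppe), contraposes to O(wear_ppe ⊃ notify_kin); with O(wear_ppe) we get O(notify_kin).
Premise 1, O(lower_boom ⊃ ¬notify_kin), contraposes to O(notify_kin ⊃ ¬lower_boom); with O(notify_kin) we get O(¬lower_boom).
So O(¬lower_boom) holds, i.e. lower_boom is forbidden. None of the other listed options is forbidden under the premises.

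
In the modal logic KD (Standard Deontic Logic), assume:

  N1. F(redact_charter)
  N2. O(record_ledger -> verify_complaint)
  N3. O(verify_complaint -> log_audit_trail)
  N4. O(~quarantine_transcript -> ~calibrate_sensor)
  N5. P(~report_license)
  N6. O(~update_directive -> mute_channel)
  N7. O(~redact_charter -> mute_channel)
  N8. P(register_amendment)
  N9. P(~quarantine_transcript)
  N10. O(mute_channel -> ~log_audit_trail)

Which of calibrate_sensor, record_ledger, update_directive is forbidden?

record_ledger

Premise 1, F(redact_charter), is equivalent to O(~redact_charter).
From O(~redact_charter) and premise 7, O(~redact_charter -> mute_channel), we obtain O(mute_channel).
From O(mute_channel) and premise 10, O(mute_channel -> ~log_audit_trail), we obtain O(~log_audit_trail).
Premise 3 is O(verify_complaint -> log_audit_trail); contrapositively O(~log_audit_trail -> ~verify_complaint). Since O(~log_audit_trail) holds, K gives O(~verify_complaint).
Premise 2 is O(record_ledger -> verify_complaint); contrapositively O(~verify_complaint -> ~record_ledger). Since O(~verify_complaint) holds, K gives O(~record_ledger).
So O(~record_ledger) holds, i.e. record_ledger is forbidden. None of the other listed options is forbidden under the premises.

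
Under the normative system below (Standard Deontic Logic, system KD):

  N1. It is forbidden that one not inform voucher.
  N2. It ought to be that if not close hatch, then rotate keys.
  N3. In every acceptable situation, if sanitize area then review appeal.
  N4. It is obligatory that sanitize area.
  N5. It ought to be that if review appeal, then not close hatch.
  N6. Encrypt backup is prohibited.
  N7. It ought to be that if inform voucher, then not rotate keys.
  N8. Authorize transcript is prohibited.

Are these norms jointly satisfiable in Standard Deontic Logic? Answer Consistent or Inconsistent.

Premise 1, F(¬inform_voucher), is equivalent to O(inform_voucher).
With premise 7, O(inform_voucher → ¬rotate_keys), the K-axiom yields O(¬rotate_keys).
The contrapositive of premise 2 (O(¬close_hatch → rotate_keys)) is O(¬rotate_keys → close_hatch), and O(¬rotate_keys) is already established, so O(close_hatch).
The contrapositive of premise 5 (O(review_appeal → ¬close_hatch)) is O(close_hatch → ¬review_appeal), and O(close_hatch) is already established, so O(¬review_appeal).
Premise 3, O(sanitize_area → review_appeal), contraposes to O(¬review_appeal → ¬sanitize_area); with O(¬review_appeal) we get O(¬sanitize_area).
But premise 4 directly asserts O(sanitize_area).
We now have both O(¬sanitize_area) and O(sanitize_area) — sanitize_area is simultaneously obligatory and forbidden, violating the D-axiom.

Inconsistent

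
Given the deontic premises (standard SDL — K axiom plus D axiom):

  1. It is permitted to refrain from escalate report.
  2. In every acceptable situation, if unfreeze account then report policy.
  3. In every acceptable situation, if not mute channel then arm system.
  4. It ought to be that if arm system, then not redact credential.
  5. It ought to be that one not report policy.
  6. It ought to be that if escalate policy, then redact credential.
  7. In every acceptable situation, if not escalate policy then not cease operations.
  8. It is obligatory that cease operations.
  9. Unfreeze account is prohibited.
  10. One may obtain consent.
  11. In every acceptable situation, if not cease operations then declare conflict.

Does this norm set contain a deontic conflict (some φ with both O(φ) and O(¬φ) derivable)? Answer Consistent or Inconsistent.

Premise 2 is O(unfreeze_account → report_policy), but O(unfreeze_account) is not derivable from the premises, so it does not yield O(report_policy).
So O(report_policy) is not derivable, and the apparent clash with O(¬report_policy) does not arise.
A world satisfying every obligation exists (e.g. arm_system=false, cease_operations=true, declare_conflict=false, escalate_policy=true, escalate_report=false, mute_channel=true, obtain_consent=false, redact_credential=true, report_policy=false, unfreeze_account=false); no atom is both obligatory and forbidden, so the set is consistent.

Consistent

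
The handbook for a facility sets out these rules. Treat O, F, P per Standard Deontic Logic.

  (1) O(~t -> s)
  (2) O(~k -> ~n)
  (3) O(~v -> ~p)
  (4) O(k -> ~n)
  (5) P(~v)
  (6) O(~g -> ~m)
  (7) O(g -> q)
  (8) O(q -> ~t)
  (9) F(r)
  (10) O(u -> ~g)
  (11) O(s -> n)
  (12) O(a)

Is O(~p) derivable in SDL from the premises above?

Premise 3 is O(~v -> ~p), but O(~v) is not derivable from the premises (the permission P(~v) asserts only ~O(v), not O(~v)), so it does not yield O(~p).
No other premise forces O(~p). An ideal world satisfying every premise can still have ~p false, so O(~p) is not derivable.

No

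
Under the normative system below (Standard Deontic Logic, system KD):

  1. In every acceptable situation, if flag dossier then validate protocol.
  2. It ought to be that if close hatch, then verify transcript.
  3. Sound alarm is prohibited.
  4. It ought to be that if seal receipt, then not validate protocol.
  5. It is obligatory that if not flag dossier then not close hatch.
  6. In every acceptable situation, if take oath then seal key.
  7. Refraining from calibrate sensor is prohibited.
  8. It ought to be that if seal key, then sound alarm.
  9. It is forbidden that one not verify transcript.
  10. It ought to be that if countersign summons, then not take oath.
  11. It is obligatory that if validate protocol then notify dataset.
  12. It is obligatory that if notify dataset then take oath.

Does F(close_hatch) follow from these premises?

Yes

Premise 3, F(sound_alarm), is equivalent to O(¬sound_alarm).
The contrapositive of premise 8 (O(seal_key → sound_alarm)) is O(¬sound_alarm → ¬seal_key), and O(¬sound_alarm) is already established, so O(¬seal_key).
Premise 6 is O(take_oath → seal_key); contrapositively O(¬seal_key → ¬take_oath). Since O(¬seal_key) holds, K gives O(¬take_oath).
Premise 12, O(notify_dataset → take_oath), contraposes to O(¬take_oath → ¬notify_dataset); with O(¬take_oath) we get O(¬notify_dataset).
Premise 11, O(validate_protocol → notify_dataset), contraposes to O(¬notify_dataset → ¬validate_protocol); with O(¬notify_dataset) we get O(¬validate_protocol).
The contrapositive of premise 1 (O(flag_dossier → validate_protocol)) is O(¬validate_protocol → ¬flag_dossier), and O(¬validate_protocol) is already established, so O(¬flag_dossier).
From O(¬flag_dossier) and premise 5, O(¬flag_dossier → ¬close_hatch), we obtain O(¬close_hatch).
Premises 2, 4, 7, 9, 10 do not contribute to this derivation.
So O(¬close_hatch) holds, i.e. F(close_hatch). The claim follows.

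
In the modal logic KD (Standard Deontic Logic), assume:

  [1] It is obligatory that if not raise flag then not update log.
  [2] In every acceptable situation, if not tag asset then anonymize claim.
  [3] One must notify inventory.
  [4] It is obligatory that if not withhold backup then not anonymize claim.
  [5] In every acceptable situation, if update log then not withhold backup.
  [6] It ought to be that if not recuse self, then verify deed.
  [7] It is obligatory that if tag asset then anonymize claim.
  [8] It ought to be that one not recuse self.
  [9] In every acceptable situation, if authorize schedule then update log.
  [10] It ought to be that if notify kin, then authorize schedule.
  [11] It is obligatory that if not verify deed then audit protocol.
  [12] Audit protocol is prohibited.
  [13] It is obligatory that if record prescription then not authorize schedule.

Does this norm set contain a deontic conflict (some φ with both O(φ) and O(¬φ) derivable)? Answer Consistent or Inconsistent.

Premise 11 is O(¬verify_deed → audit_protocol), but O(¬verify_deed) is not derivable from the premises, so it does not yield O(audit_protocol).
So O(audit_protocol) is not derivable, and the apparent clash with O(¬audit_protocol) does not arise.
A world satisfying every obligation exists (e.g. anonymize_claim=true, audit_protocol=false, authorize_schedule=false, notify_inventory=true, notify_kin=false, raise_flag=false, record_prescription=false, recuse_self=false, tag_asset=false, update_log=false, verify_deed=true, withhold_backup=true); no atom is both obligatory and forbidden, so the set is consistent.

Consistent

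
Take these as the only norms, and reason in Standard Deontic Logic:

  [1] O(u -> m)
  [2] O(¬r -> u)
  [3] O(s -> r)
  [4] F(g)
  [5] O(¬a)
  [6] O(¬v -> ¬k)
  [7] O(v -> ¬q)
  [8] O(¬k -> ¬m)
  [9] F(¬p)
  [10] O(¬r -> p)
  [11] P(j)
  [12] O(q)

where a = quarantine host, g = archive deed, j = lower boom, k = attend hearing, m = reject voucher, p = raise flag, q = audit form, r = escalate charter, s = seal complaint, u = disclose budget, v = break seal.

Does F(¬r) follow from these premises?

Yes

Premise 12 gives O(q).
The contrapositive of premise 7 (O(v -> ¬q)) is O(q -> ¬v), and O(q) is already established, so O(¬v).
From O(¬v) and premise 6, O(¬v -> ¬k), we obtain O(¬k).
Premise 8 is O(¬k -> ¬m); since O(¬k), deontic closure gives O(¬m).
The contrapositive of premise 1 (O(u -> m)) is O(¬m -> ¬u), and O(¬m) is already established, so O(¬u).
Premise 2, O(¬r -> u), contraposes to O(¬u -> r); with O(¬u) we get O(r).
Premises 3, 4, 5, 9, 10, 11 do not contribute to this derivation.
So O(r) holds, i.e. F(¬r). The claim follows.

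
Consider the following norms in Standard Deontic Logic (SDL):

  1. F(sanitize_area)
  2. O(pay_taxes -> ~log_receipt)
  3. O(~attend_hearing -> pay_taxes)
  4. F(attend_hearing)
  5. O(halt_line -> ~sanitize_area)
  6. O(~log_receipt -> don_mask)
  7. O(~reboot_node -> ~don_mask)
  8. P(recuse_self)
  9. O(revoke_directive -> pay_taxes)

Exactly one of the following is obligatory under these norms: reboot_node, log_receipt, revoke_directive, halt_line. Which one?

reboot_node

Premise 4, F(attend_hearing), is equivalent to O(~attend_hearing).
Premise 3 is O(~attend_hearing -> pay_taxes); since O(~attend_hearing), deontic closure gives O(pay_taxes).
With premise 2, O(pay_taxes -> ~log_receipt), the K-axiom yields O(~log_receipt).
With premise 6, O(~log_receipt -> don_mask), the K-axiom yields O(don_mask).
Premise 7, O(~reboot_node -> ~don_mask), contraposes to O(don_mask -> reboot_node); with O(don_mask) we get O(reboot_node).
So O(reboot_node) holds — reboot_node is obligatory. None of the other listed options is made obligatory by any chain of premises.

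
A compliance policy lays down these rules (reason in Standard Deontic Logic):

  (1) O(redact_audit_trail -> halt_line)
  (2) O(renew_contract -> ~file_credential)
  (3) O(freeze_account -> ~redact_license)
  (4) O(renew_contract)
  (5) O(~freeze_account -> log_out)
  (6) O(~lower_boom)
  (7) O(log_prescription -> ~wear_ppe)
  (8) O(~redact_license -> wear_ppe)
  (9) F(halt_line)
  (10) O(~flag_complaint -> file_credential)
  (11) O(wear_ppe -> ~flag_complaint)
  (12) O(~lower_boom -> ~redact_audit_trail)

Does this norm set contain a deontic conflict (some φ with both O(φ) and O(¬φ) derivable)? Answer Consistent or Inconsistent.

Premise 1 is O(redact_audit_trail -> halt_line), but O(redact_audit_trail) is not derivable from the premises, so it does not yield O(halt_line).
So O(halt_line) is not derivable, and the apparent clash with O(~halt_line) does not arise.
A world satisfying every obligation exists (e.g. file_credential=false, flag_complaint=true, freeze_account=false, halt_line=false, log_out=true, log_prescription=false, lower_boom=false, redact_audit_trail=false, redact_license=true, renew_contract=true, wear_ppe=false); no atom is both obligatory and forbidden, so the set is consistent.

Consistent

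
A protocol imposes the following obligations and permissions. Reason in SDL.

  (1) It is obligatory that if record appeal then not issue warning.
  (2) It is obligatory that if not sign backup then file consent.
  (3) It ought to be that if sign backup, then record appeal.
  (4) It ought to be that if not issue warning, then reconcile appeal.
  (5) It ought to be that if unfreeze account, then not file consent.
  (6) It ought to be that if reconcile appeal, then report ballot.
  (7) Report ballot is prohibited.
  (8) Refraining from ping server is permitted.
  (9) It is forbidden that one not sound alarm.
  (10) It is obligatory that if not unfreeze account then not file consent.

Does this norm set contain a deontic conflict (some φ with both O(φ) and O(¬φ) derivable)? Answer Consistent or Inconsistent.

Inconsistent

Premises 5 and 10 cover both cases: O(unfreeze_account → ¬file_consent) and O(¬unfreeze_account → ¬file_consent). Since unfreeze_account ∨ ¬unfreeze_account is a tautology, O(¬file_consent) follows.
Premise 2, O(¬sign_backup → file_consent), contraposes to O(¬file_consent → sign_backup); with O(¬file_consent) we get O(sign_backup).
From O(sign_backup) and premise 3, O(sign_backup → record_appeal), we obtain O(record_appeal).
Premise 1 is O(record_appeal → ¬issue_warning); since O(record_appeal), deontic closure gives O(¬issue_warning).
From O(¬issue_warning) and premise 4, O(¬issue_warning → reconcile_appeal), we obtain O(reconcile_appeal).
From O(reconcile_appeal) and premise 6, O(reconcile_appeal → report_ballot), we obtain O(report_ballot).
But premise 7, F(report_ballot), means O(¬report_ballot).
We now have both O(report_ballot) and O(¬report_ballot) — report_ballot is simultaneously obligatory and forbidden, violating the D-axiom.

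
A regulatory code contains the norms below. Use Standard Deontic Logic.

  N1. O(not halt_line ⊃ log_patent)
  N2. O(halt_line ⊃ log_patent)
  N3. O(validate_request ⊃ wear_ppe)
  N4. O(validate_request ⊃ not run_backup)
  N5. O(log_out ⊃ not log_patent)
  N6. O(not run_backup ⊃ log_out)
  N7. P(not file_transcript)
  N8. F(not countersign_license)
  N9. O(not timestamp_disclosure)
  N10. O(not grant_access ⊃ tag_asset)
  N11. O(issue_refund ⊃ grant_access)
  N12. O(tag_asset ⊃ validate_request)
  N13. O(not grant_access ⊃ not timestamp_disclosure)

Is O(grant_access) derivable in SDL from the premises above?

By case analysis on halt_line: premise 2 gives O(halt_line ⊃ log_patent) and premise 1 gives O(not halt_line ⊃ log_patent), so O(log_patent) either way.
The contrapositive of premise 5 (O(log_out ⊃ not log_patent)) is O(log_patent ⊃ not log_out), and O(log_patent) is already established, so O(not log_out).
The contrapositive of premise 6 (O(not run_backup ⊃ log_out)) is O(not log_out ⊃ run_backup), and O(not log_out) is already established, so O(run_backup).
The contrapositive of premise 4 (O(validate_request ⊃ not run_backup)) is O(run_backup ⊃ not validate_request), and O(run_backup) is already established, so O(not validate_request).
The contrapositive of premise 12 (O(tag_asset ⊃ validate_request)) is O(not validate_request ⊃ not tag_asset), and O(not validate_request) is already established, so O(not tag_asset).
Premise 10, O(not grant_access ⊃ tag_asset), contraposes to O(not tag_asset ⊃ grant_access); with O(not tag_asset) we get O(grant_access).
Premises 3, 7, 8, 9, 11, 13 do not contribute to this derivation.
So O(grant_access) follows.

Yes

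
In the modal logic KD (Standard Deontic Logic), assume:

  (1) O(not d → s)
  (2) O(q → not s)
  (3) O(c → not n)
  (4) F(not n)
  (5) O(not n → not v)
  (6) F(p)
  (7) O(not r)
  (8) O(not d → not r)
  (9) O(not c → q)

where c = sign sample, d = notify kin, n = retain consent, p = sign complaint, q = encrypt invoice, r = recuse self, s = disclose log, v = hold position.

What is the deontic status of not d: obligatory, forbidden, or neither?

Premise 4 is F(not n), i.e. O(n).
Premise 3, O(c → not n), contraposes to O(n → not c); with O(n) we get O(not c).
From O(not c) and premise 9, O(not c → q), we obtain O(q).
From O(q) and premise 2, O(q → not s), we obtain O(not s).
Premise 1 is O(not d → s); contrapositively O(not s → d). Since O(not s) holds, K gives O(d).
Premises 5, 6, 7, 8 do not contribute to this derivation.
Thus O(d), which is F(not d): not d is forbidden.

Forbidden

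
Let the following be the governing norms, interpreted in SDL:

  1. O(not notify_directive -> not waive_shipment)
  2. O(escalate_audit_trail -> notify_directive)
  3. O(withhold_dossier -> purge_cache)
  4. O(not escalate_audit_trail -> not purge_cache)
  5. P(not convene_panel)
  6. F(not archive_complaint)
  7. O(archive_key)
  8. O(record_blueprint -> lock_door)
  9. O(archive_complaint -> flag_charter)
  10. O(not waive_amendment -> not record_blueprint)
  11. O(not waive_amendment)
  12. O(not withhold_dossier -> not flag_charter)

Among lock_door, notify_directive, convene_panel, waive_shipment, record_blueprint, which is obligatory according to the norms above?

Premise 6, F(not archive_complaint), is equivalent to O(archive_complaint).
Premise 9 is O(archive_complaint -> flag_charter); since O(archive_complaint), deontic closure gives O(flag_charter).
Premise 12 is O(not withhold_dossier -> not flag_charter); contrapositively O(flag_charter -> withhold_dossier). Since O(flag_charter) holds, K gives O(withhold_dossier).
Applying K to premise 3 (O(withhold_dossier -> purge_cache)) and O(withhold_dossier) yields O(purge_cache).
The contrapositive of premise 4 (O(not escalate_audit_trail -> not purge_cache)) is O(purge_cache -> escalate_audit_trail), and O(purge_cache) is already established, so O(escalate_audit_trail).
Premise 2 is O(escalate_audit_trail -> notify_directive); since O(escalate_audit_trail), deontic closure gives O(notify_directive).
So O(notify_directive) holds — notify_directive is obligatory. None of the other listed options is made obligatory by any chain of premises.

notify_directive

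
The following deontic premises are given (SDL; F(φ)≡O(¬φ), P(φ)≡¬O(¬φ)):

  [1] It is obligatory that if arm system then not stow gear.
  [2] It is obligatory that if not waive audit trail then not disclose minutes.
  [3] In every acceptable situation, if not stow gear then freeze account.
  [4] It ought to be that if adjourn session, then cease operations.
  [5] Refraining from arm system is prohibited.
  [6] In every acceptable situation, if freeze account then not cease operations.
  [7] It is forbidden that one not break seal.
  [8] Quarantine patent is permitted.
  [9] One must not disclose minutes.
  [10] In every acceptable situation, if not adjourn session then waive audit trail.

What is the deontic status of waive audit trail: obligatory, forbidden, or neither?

Obligatory

Premise 5, F(¬arm_system), is equivalent to O(arm_system).
Premise 1 is O(arm_system → ¬stow_gear); since O(arm_system), deontic closure gives O(¬stow_gear).
With premise 3, O(¬stow_gear → freeze_account), the K-axiom yields O(freeze_account).
Premise 6 is O(freeze_account → ¬cease_operations); since O(freeze_account), deontic closure gives O(¬cease_operations).
Premise 4, O(adjourn_session → cease_operations), contraposes to O(¬cease_operations → ¬adjourn_session); with O(¬cease_operations) we get O(¬adjourn_session).
From O(¬adjourn_session) and premise 10, O(¬adjourn_session → waive_audit_trail), we obtain O(waive_audit_trail).
Premises 2, 7, 8, 9 do not contribute to this derivation.
Hence waive_audit_trail is obligatory.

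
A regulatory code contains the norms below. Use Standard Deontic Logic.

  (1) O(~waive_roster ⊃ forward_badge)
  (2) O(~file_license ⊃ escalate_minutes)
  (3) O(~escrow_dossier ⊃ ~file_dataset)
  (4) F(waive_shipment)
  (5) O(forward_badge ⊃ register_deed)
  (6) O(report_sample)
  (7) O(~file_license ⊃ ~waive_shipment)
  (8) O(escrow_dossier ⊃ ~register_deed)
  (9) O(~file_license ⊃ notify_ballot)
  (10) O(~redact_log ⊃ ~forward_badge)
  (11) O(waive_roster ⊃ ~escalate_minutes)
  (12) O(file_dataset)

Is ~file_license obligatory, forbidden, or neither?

From premise 12 we have O(file_dataset).
Premise 3, O(~escrow_dossier ⊃ ~file_dataset), contraposes to O(file_dataset ⊃ escrow_dossier); with O(file_dataset) we get O(escrow_dossier).
With premise 8, O(escrow_dossier ⊃ ~register_deed), the K-axiom yields O(~register_deed).
Premise 5, O(forward_badge ⊃ register_deed), contraposes to O(~register_deed ⊃ ~forward_badge); with O(~register_deed) we get O(~forward_badge).
Premise 1, O(~waive_roster ⊃ forward_badge), contraposes to O(~forward_badge ⊃ waive_roster); with O(~forward_badge) we get O(waive_roster).
Applying K to premise 11 (O(waive_roster ⊃ ~escalate_minutes)) and O(waive_roster) yields O(~escalate_minutes).
The contrapositive of premise 2 (O(~file_license ⊃ escalate_minutes)) is O(~escalate_minutes ⊃ file_license), and O(~escalate_minutes) is already established, so O(file_license).
Premises 4, 6, 7, 9, 10 do not contribute to this derivation.
Thus O(file_license), which is F(~file_license): ~file_license is forbidden.

Forbidden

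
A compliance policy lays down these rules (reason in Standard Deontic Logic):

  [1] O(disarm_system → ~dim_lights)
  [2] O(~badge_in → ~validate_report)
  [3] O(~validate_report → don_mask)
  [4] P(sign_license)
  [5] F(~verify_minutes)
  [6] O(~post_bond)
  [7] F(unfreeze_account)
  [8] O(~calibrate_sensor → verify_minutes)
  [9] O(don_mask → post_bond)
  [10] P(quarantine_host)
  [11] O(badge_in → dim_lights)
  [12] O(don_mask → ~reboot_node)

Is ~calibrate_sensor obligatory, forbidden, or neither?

Premise 8 is O(~calibrate_sensor → verify_minutes); even if O(verify_minutes) held, inferring O(~calibrate_sensor) would be affirming the consequent — invalid.
No premise or chain of K-axiom applications forces O(~calibrate_sensor), and none forces O(calibrate_sensor). So ~calibrate_sensor is neither obligatory nor forbidden under these norms.

Neither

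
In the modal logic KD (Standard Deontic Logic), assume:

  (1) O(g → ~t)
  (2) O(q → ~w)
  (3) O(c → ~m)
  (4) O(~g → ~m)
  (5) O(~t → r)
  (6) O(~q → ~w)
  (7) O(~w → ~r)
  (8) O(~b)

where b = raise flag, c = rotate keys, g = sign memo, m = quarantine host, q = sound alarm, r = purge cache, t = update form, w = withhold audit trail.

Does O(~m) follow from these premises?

Yes

By case analysis on ~q: premise 6 gives O(~q → ~w) and premise 2 gives O(q → ~w), so O(~w) either way.
With premise 7, O(~w → ~r), the K-axiom yields O(~r).
The contrapositive of premise 5 (O(~t → r)) is O(~r → t), and O(~r) is already established, so O(t).
Premise 1, O(g → ~t), contraposes to O(t → ~g); with O(t) we get O(~g).
Applying K to premise 4 (O(~g → ~m)) and O(~g) yields O(~m).
Premises 3, 8 do not contribute to this derivation.
So O(~m) follows.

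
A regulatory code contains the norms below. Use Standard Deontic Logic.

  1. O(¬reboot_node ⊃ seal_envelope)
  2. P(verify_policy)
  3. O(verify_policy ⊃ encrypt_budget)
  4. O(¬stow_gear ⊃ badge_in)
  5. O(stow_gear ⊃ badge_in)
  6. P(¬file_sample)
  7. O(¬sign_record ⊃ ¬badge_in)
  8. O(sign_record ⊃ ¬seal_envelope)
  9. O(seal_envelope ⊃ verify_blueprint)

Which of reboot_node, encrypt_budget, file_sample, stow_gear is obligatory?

Premises 4 and 5 cover both cases: O(¬stow_gear ⊃ badge_in) and O(stow_gear ⊃ badge_in). Since ¬stow_gear ∨ stow_gear is a tautology, O(badge_in) follows.
Premise 7, O(¬sign_record ⊃ ¬badge_in), contraposes to O(badge_in ⊃ sign_record); with O(badge_in) we get O(sign_record).
Applying K to premise 8 (O(sign_record ⊃ ¬seal_envelope)) and O(sign_record) yields O(¬seal_envelope).
Premise 1 is O(¬reboot_node ⊃ seal_envelope); contrapositively O(¬seal_envelope ⊃ reboot_node). Since O(¬seal_envelope) holds, K gives O(reboot_node).
So O(reboot_node) holds — reboot_node is obligatory. None of the other listed options is made obligatory by any chain of premises.

reboot_node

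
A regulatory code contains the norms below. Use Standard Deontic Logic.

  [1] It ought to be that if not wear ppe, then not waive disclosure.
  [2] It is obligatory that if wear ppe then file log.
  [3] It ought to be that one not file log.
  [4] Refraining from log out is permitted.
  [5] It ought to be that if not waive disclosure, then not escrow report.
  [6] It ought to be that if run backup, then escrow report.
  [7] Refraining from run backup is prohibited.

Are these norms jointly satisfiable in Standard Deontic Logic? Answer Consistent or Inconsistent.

Premise 7, F(¬run_backup), is equivalent to O(run_backup).
Premise 6 is O(run_backup → escrow_report); since O(run_backup), deontic closure gives O(escrow_report).
Premise 5 is O(¬waive_disclosure → ¬escrow_report); contrapositively O(escrow_report → waive_disclosure). Since O(escrow_report) holds, K gives O(waive_disclosure).
Premise 1 is O(¬wear_ppe → ¬waive_disclosure); contrapositively O(waive_disclosure → wear_ppe). Since O(waive_disclosure) holds, K gives O(wear_ppe).
Premise 2 is O(wear_ppe → file_log); since O(wear_ppe), deontic closure gives O(file_log).
However, premise 3 gives O(¬file_log).
We now have both O(file_log) and O(¬file_log) — file_log is simultaneously obligatory and forbidden, violating the D-axiom.

Inconsistent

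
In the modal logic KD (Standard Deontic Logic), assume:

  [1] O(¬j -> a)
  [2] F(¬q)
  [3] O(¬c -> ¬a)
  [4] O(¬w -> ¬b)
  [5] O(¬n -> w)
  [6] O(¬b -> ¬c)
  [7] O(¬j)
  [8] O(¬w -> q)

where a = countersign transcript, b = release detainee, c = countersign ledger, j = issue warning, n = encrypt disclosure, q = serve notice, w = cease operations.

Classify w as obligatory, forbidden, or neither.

From premise 7 we have O(¬j).
From O(¬j) and premise 1, O(¬j -> a), we obtain O(a).
The contrapositive of premise 3 (O(¬c -> ¬a)) is O(a -> c), and O(a) is already established, so O(c).
Premise 6, O(¬b -> ¬c), contraposes to O(c -> b); with O(c) we get O(b).
Premise 4, O(¬w -> ¬b), contraposes to O(b -> w); with O(b) we get O(w).
Premises 2, 5, 8 do not contribute to this derivation.
Hence w is obligatory.

Obligatory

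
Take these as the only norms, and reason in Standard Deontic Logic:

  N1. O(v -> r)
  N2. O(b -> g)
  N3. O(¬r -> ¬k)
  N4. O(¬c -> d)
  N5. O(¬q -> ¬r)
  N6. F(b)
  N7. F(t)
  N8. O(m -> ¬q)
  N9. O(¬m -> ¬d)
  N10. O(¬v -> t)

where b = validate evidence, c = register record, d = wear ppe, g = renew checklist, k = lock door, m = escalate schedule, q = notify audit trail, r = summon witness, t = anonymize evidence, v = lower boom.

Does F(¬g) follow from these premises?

No

Premise 2 is O(b -> g), but O(b) is not derivable from the premises, so it does not yield O(g).
No other premise forces O(g). An ideal world satisfying every premise can still have ¬g true, so F(¬g) is not derivable.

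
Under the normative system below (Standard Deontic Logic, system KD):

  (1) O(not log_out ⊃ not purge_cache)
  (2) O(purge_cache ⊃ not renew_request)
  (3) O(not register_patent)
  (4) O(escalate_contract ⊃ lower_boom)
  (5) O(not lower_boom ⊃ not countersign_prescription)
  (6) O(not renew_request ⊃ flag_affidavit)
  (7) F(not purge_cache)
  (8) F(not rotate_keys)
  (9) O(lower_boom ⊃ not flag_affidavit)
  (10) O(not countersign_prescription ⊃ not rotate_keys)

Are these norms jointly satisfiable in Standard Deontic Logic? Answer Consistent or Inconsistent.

Inconsistent

F(not rotate_keys) at premise 8 means O(rotate_keys).
Premise 10 is O(not countersign_prescription ⊃ not rotate_keys); contrapositively O(rotate_keys ⊃ countersign_prescription). Since O(rotate_keys) holds, K gives O(countersign_prescription).
Premise 5, O(not lower_boom ⊃ not countersign_prescription), contraposes to O(countersign_prescription ⊃ lower_boom); with O(countersign_prescription) we get O(lower_boom).
Premise 9 is O(lower_boom ⊃ not flag_affidavit); since O(lower_boom), deontic closure gives O(not flag_affidavit).
Premise 6 is O(not renew_request ⊃ flag_affidavit); contrapositively O(not flag_affidavit ⊃ renew_request). Since O(not flag_affidavit) holds, K gives O(renew_request).
Premise 2, O(purge_cache ⊃ not renew_request), contraposes to O(renew_request ⊃ not purge_cache); with O(renew_request) we get O(not purge_cache).
However, F(not purge_cache) at premise 7 amounts to O(purge_cache).
We now have both O(not purge_cache) and O(purge_cache) — purge_cache is simultaneously obligatory and forbidden, violating the D-axiom.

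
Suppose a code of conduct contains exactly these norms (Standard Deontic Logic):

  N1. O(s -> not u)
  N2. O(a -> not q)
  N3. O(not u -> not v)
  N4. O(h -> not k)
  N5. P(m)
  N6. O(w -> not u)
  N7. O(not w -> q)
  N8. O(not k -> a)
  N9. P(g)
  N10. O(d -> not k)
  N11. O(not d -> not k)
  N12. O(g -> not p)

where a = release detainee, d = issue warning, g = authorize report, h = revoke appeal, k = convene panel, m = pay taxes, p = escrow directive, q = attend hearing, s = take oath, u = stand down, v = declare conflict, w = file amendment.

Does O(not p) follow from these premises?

No

Premise 12 is O(g -> not p), but O(g) is not derivable from the premises (the permission P(g) asserts only not O(not g), not O(g)), so it does not yield O(not p).
No other premise forces O(not p). An ideal world satisfying every premise can still have not p false, so O(not p) is not derivable.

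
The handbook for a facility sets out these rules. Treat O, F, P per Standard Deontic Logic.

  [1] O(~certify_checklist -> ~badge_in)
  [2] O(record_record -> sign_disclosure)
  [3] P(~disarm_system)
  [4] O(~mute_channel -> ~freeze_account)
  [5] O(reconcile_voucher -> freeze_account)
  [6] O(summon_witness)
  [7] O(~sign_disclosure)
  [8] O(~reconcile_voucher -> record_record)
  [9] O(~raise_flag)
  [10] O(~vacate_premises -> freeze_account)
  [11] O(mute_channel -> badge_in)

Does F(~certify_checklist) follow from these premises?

Yes

Premise 7 states O(~sign_disclosure) outright.
Premise 2, O(record_record -> sign_disclosure), contraposes to O(~sign_disclosure -> ~record_record); with O(~sign_disclosure) we get O(~record_record).
Premise 8 is O(~reconcile_voucher -> record_record); contrapositively O(~record_record -> reconcile_voucher). Since O(~record_record) holds, K gives O(reconcile_voucher).
Applying K to premise 5 (O(reconcile_voucher -> freeze_account)) and O(reconcile_voucher) yields O(freeze_account).
Premise 4, O(~mute_channel -> ~freeze_account), contraposes to O(freeze_account -> mute_channel); with O(freeze_account) we get O(mute_channel).
With premise 11, O(mute_channel -> badge_in), the K-axiom yields O(badge_in).
Premise 1 is O(~certify_checklist -> ~badge_in); contrapositively O(badge_in -> certify_checklist). Since O(badge_in) holds, K gives O(certify_checklist).
Premises 3, 6, 9, 10 do not contribute to this derivation.
So O(certify_checklist) holds, i.e. F(~certify_checklist). The claim follows.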